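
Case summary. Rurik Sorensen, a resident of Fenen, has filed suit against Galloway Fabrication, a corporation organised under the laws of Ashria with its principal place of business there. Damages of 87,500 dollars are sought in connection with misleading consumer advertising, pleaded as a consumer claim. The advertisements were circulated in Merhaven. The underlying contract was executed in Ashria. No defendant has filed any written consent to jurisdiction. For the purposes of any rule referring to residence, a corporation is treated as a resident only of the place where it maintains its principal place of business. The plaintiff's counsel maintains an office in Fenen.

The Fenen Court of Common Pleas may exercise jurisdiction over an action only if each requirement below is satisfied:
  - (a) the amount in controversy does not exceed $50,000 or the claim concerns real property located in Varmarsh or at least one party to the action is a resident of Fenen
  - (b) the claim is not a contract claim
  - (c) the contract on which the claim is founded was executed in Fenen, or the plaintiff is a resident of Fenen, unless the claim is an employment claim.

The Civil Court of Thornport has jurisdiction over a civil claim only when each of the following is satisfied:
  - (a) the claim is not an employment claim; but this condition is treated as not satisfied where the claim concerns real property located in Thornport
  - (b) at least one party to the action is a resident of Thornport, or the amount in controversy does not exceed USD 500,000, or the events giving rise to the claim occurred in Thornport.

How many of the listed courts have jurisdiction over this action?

2

The Fenen Court of Common Pleas:
  (a) Rurik Sorensen resides in Fenen, so one alternative holds. Met.
  (b) The claim is a consumer claim, not a contract claim. Satisfied.
  (c) The plaintiff resides in Fenen, so this disjunct is met. Met.
  → The court has jurisdiction.
The Civil Court of Thornport:
  (a) The claim is a consumer claim, not an employment claim. The exception is not triggered, since the claim does not concern real property. Met.
  (b) The amount in controversy is 87,500 dollars, within the USD 500,000 ceiling, so one alternative holds. Met.
  → Jurisdiction lies.
Courts with jurisdiction: the Fenen Court of Common Pleas, the Civil Court of Thornport — 2 in total.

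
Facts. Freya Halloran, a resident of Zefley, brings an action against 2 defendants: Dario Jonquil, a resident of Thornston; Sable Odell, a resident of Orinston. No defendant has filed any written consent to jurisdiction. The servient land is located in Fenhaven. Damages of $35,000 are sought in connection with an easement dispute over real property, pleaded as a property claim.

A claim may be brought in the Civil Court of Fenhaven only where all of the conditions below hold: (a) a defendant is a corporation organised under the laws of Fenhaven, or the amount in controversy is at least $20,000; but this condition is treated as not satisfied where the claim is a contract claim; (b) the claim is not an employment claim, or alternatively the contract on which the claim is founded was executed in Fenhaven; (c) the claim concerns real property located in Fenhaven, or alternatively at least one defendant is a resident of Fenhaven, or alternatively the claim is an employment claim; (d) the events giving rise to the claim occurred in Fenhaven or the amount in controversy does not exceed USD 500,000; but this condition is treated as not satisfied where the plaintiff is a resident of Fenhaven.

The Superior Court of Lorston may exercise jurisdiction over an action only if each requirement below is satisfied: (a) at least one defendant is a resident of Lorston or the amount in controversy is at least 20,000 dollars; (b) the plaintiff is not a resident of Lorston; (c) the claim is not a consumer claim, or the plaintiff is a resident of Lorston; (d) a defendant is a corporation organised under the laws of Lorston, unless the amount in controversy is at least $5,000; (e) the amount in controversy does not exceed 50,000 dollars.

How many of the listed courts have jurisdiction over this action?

The Civil Court of Fenhaven:
  (a) The amount in controversy is 35,000 dollars, which meets the $20,000 floor — that alternative is enough. And the carve-out is inapplicable — the claim is a property claim, not a contract claim. Condition met.
  (b) The claim is a property claim, not an employment claim, which satisfies one of the alternatives. Condition met.
  (c) The property lies in Fenhaven, so one alternative holds. Condition met.
  (d) The operative events occurred in Fenhaven — that alternative is enough. The exception is not triggered, since the plaintiff resides in Zefley, not Fenhaven. Condition met.
  → Jurisdiction lies.
The Superior Court of Lorston:
  (a) The amount in controversy is USD 35,000, which meets the 20,000 dollars floor, so this disjunct is met. Met.
  (b) The plaintiff resides in Zefley, which is not Lorston. Condition met.
  (c) The claim is a property claim, not a consumer claim, so this disjunct is met. Satisfied.
  (d) No defendant is a corporation. But the amount in controversy is $35,000, which meets the $5,000 floor, and the 'unless' clause therefore excuses the requirement. Condition met.
  (e) The amount in controversy is $35,000, within the $50,000 ceiling. Condition met.
  → The court has jurisdiction.
Courts with jurisdiction: the Civil Court of Fenhaven, the Superior Court of Lorston — 2 in total.

2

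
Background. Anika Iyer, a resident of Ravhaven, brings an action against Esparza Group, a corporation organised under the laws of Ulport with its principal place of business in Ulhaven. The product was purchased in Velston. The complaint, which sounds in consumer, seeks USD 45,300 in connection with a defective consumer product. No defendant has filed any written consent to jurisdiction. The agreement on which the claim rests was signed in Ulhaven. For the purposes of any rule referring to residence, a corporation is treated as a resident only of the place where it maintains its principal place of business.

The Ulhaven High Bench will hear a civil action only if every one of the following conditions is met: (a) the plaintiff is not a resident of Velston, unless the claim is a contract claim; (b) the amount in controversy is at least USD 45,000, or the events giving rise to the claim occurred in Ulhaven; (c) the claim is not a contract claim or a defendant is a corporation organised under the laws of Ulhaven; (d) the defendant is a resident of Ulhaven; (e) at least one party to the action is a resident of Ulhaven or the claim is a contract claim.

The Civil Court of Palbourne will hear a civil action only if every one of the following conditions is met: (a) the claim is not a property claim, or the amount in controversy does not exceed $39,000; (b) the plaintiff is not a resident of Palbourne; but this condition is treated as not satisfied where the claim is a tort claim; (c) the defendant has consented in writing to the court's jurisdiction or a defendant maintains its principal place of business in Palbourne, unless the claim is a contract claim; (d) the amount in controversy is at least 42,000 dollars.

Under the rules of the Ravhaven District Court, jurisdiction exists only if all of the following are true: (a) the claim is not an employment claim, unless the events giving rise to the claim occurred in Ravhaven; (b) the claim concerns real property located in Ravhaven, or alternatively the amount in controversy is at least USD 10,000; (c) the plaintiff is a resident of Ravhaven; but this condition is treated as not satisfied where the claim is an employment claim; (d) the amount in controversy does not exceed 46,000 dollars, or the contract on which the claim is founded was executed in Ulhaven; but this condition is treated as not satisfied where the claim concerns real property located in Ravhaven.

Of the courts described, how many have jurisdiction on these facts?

The Ulhaven High Bench:
  (a) The plaintiff resides in Ravhaven, which is not Velston. Condition met.
  (b) The amount in controversy is $45,300, which meets the 45,000 dollars floor, so one alternative holds. Condition met.
  (c) The claim is a consumer claim, not a contract claim, so this disjunct is met. Satisfied.
  (d) The defendant resides in Ulhaven. Satisfied.
  (e) Esparza Group resides in Ulhaven, which satisfies one of the alternatives. Condition met.
  → Every requirement is satisfied — jurisdiction.
The Civil Court of Palbourne:
  (a) The claim is a consumer claim, not a property claim — that alternative is enough. Satisfied.
  (b) The plaintiff resides in Ravhaven, which is not Palbourne. The exception is not triggered, since the claim is a consumer claim, not a tort claim. Met.
  (c) No such written consent has been filed; the corporate defendant(s) have their principal place of business in Ulhaven, not Palbourne — every alternative fails. And the claim is a consumer claim, not a contract claim, so the proviso does not save it. Condition not met.
  (d) The amount in controversy is 45,300 dollars, which meets the $42,000 floor. Condition met.
  → The court lacks jurisdiction.
The Ravhaven District Court:
  (a) The claim is a consumer claim, not an employment claim. Condition met.
  (b) The amount in controversy is 45,300 dollars, which meets the $10,000 floor, which satisfies one of the alternatives. Met.
  (c) The plaintiff resides in Ravhaven. The carve-out does not apply: the claim is a consumer claim, not an employment claim. Met.
  (d) The amount in controversy is USD 45,300, within the $46,000 ceiling, so this disjunct is met. The carve-out does not apply: the claim does not concern real property. Satisfied.
  → Jurisdiction lies.
Courts with jurisdiction: the Ulhaven High Bench, the Ravhaven District Court — 2 in total.

2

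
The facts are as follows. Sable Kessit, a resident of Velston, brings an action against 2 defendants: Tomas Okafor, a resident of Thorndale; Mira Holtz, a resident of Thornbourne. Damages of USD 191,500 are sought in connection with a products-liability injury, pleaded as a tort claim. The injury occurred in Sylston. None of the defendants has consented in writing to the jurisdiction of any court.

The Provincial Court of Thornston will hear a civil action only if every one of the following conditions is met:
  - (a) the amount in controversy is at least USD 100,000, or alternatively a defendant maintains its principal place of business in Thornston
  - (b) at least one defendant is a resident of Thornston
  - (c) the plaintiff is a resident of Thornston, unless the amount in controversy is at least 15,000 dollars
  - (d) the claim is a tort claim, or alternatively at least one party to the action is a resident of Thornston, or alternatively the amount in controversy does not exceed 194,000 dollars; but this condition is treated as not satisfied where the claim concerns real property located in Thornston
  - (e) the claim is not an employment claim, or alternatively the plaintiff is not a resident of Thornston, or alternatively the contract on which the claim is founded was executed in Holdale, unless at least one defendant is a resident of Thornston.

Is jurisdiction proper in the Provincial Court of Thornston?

No

The Provincial Court of Thornston:
  (a) The amount in controversy is $191,500, which meets the $100,000 floor, so this disjunct is met. Satisfied.
  (b) No defendant resides in Thornston (they reside in Thorndale, Thornbourne). Not met.
  (c) The plaintiff resides in Velston, not Thornston. However, the amount in controversy is $191,500, which meets the USD 15,000 floor, so the 'unless' proviso supplies this condition. Condition met.
  (d) The claim is a tort claim, so one alternative holds. The exception is not triggered, since the claim does not concern real property. Satisfied.
  (e) The claim is a tort claim, not an employment claim, which satisfies one of the alternatives. Condition met.
  → The court lacks jurisdiction.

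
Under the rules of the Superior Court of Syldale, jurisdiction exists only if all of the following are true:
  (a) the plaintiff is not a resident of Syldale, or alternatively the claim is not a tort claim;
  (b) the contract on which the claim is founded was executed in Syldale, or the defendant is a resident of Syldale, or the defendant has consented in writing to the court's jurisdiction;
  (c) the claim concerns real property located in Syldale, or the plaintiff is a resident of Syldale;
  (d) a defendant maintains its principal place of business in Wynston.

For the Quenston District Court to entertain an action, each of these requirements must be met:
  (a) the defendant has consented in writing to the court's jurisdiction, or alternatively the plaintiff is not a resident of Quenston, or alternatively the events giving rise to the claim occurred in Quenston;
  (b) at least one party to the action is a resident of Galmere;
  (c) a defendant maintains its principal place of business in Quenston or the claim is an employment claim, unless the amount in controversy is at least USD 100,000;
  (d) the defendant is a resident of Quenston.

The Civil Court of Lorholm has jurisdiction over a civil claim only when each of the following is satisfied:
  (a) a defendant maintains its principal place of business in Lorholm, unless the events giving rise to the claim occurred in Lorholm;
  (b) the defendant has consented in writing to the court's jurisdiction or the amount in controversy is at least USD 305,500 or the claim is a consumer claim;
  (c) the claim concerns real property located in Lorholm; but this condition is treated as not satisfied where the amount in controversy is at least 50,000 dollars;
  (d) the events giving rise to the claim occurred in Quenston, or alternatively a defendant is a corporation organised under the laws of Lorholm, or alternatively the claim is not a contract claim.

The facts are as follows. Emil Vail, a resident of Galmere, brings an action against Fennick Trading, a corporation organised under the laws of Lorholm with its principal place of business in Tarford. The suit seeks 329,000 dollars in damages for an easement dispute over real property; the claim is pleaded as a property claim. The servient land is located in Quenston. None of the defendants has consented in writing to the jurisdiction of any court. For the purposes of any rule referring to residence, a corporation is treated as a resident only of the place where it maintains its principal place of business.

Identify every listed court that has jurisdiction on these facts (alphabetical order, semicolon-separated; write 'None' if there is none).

The Superior Court of Syldale:
  (a) The plaintiff resides in Galmere, which is not Syldale, which satisfies one of the alternatives. Met.
  (b) No contract (and hence no place of execution) is alleged; the defendant resides in Tarford, not Syldale; no such written consent has been filed — no alternative holds. Not met.
  (c) The property lies in Quenston, not Syldale; the plaintiff resides in Galmere, not Syldale — no alternative holds. Not satisfied.
  (d) The corporate defendant(s) have their principal place of business in Tarford, not Wynston. Not met.
  → No jurisdiction.
The Quenston District Court:
  (a) The plaintiff resides in Galmere, which is not Quenston, so this disjunct is met. Condition met.
  (b) Emil Vail resides in Galmere. Condition met.
  (c) The corporate defendant(s) have their principal place of business in Tarford, not Quenston; the claim is a property claim, not an employment claim — every alternative fails. The proviso rescues it, though: the amount in controversy is $329,000, which meets the 100,000 dollars floor. Satisfied.
  (d) The defendant resides in Tarford, not Quenston. Not met.
  → At least one condition fails; no jurisdiction.
The Civil Court of Lorholm:
  (a) The corporate defendant(s) have their principal place of business in Tarford, not Lorholm. And the operative events occurred in Quenston, not Lorholm, so the proviso does not save it. Not met.
  (b) The amount in controversy is USD 329,000, which meets the USD 305,500 floor — that alternative is enough. Satisfied.
  (c) The property lies in Quenston, not Lorholm. Condition not met.
  (d) The operative events occurred in Quenston, so this disjunct is met. Met.
  → No jurisdiction.

None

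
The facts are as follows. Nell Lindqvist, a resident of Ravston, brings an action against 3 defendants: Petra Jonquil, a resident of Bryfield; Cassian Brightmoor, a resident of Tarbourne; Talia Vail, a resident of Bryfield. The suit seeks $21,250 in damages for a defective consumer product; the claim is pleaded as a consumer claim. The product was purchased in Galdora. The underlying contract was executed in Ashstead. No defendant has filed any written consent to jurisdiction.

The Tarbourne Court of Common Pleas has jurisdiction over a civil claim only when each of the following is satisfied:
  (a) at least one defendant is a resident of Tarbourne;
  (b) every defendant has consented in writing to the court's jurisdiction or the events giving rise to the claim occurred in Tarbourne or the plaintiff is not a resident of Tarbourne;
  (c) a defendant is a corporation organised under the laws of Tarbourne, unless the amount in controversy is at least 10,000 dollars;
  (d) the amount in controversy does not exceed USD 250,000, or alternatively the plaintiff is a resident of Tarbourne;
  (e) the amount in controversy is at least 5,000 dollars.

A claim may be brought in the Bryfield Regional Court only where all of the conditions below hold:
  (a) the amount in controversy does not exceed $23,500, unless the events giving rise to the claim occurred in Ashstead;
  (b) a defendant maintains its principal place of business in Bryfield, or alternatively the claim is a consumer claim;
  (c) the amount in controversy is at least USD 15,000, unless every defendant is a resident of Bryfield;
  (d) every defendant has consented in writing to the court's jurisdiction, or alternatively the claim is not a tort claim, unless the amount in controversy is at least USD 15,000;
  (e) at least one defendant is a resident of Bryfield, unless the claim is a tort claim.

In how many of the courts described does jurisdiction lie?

2

The Tarbourne Court of Common Pleas:
  (a) Cassian Brightmoor resides in Tarbourne. Satisfied.
  (b) The plaintiff resides in Ravston, which is not Tarbourne, so this disjunct is met. Condition met.
  (c) No defendant is a corporation. But the amount in controversy is USD 21,250, which meets the USD 10,000 floor, and the 'unless' clause therefore excuses the requirement. Satisfied.
  (d) The amount in controversy is USD 21,250, within the USD 250,000 ceiling, which satisfies one of the alternatives. Satisfied.
  (e) The amount in controversy is USD 21,250, which meets the USD 5,000 floor. Met.
  → Jurisdiction lies.
The Bryfield Regional Court:
  (a) The amount in controversy is $21,250, within the USD 23,500 ceiling. Condition met.
  (b) The claim is a consumer claim, so this disjunct is met. Condition met.
  (c) The amount in controversy is USD 21,250, which meets the $15,000 floor. Condition met.
  (d) The claim is a consumer claim, not a tort claim — that alternative is enough. Met.
  (e) Petra Jonquil resides in Bryfield. Satisfied.
  → The court has jurisdiction.
Courts with jurisdiction: the Tarbourne Court of Common Pleas, the Bryfield Regional Court — 2 in total.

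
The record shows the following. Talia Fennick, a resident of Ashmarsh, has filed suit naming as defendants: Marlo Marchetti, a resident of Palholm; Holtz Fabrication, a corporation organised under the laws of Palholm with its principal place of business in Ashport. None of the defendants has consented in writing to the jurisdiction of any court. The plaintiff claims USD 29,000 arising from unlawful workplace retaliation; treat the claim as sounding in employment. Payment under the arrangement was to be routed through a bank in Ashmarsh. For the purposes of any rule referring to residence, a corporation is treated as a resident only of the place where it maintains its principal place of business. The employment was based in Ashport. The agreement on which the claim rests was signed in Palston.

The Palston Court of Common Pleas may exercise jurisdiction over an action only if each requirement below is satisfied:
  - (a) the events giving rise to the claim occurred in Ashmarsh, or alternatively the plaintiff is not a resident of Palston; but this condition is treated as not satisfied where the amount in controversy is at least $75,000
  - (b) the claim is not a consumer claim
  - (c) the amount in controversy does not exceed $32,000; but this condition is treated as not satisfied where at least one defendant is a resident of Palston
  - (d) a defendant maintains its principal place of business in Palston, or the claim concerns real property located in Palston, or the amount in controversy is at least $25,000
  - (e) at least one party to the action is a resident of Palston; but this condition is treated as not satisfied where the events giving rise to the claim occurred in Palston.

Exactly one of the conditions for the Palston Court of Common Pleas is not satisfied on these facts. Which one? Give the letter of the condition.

(e)

The Palston Court of Common Pleas:
  (a) The plaintiff resides in Ashmarsh, which is not Palston, so one alternative holds. The exception is not triggered, since the amount in controversy is 29,000 dollars, below the 75,000 dollars floor. Condition met.
  (b) The claim is an employment claim, not a consumer claim. Met.
  (c) The amount in controversy is USD 29,000, within the $32,000 ceiling. The carve-out does not apply: no defendant resides in Palston (they reside in Palholm, Ashport). Satisfied.
  (d) The amount in controversy is 29,000 dollars, which meets the $25,000 floor, which satisfies one of the alternatives. Condition met.
  (e) No party resides in Palston. Not met.
Only condition (e) fails.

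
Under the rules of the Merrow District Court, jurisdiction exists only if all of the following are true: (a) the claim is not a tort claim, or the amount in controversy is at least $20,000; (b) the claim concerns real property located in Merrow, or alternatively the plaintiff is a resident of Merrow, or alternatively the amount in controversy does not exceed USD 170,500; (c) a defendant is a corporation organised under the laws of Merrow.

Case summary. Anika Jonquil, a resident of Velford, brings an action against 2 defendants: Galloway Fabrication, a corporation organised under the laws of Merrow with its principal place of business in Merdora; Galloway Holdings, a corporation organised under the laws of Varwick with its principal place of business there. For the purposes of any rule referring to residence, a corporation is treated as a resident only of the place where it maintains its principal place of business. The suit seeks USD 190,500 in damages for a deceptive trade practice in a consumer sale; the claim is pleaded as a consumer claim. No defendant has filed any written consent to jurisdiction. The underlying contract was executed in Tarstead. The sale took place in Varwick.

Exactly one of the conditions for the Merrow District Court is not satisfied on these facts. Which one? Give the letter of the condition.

The Merrow District Court:
  (a) The claim is a consumer claim, not a tort claim, so one alternative holds. Condition met.
  (b) The claim does not concern real property; the plaintiff resides in Velford, not Merrow; the amount in controversy is $190,500, above the 170,500 dollars ceiling — none of the alternatives is met. Condition not met.
  (c) Galloway Fabrication is organised under the laws of Merrow. Condition met.
Only condition (b) fails.

(b)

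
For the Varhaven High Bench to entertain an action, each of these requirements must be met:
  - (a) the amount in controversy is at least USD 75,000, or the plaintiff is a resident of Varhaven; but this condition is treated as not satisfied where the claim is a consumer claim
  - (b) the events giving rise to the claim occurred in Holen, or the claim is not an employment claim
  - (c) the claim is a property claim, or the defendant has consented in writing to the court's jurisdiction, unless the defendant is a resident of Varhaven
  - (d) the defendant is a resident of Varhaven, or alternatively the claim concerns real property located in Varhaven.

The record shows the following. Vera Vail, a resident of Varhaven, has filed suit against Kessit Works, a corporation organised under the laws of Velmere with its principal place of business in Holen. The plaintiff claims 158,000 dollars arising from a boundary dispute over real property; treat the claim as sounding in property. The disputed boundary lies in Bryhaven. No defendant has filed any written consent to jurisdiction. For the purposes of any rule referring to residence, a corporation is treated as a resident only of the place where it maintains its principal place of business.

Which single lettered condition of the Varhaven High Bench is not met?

(d)

The Varhaven High Bench:
  (a) The amount in controversy is USD 158,000, which meets the USD 75,000 floor, so one alternative holds. The exception is not triggered, since the claim is a property claim, not a consumer claim. Met.
  (b) The claim is a property claim, not an employment claim — that alternative is enough. Met.
  (c) The claim is a property claim — that alternative is enough. Satisfied.
  (d) The defendant resides in Holen, not Varhaven; the property lies in Bryhaven, not Varhaven — every alternative fails. Not met.
Only condition (d) fails.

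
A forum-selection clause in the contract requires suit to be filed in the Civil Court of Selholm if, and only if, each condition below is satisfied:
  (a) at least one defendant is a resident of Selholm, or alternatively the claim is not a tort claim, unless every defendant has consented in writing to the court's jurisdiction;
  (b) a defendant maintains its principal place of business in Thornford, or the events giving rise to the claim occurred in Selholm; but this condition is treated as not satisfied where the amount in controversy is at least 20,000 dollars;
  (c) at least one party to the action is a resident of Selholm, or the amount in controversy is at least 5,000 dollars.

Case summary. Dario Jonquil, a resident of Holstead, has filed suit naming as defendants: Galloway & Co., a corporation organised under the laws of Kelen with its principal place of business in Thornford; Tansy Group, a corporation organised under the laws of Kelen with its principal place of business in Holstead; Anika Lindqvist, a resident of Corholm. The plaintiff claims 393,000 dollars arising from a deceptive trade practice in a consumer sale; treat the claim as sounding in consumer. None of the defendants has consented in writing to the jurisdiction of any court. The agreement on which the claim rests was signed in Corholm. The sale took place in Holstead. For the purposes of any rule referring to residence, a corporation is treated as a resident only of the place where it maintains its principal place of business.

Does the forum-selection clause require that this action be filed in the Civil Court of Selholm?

No

The Civil Court of Selholm:
  (a) The claim is a consumer claim, not a tort claim, so one alternative holds. Met.
  (b) Galloway & Co. has its principal place of business in Thornford, so one alternative holds. But the amount in controversy is 393,000 dollars, which meets the $20,000 floor, triggering the carve-out and defeating this condition. Not satisfied.
  (c) The amount in controversy is $393,000, which meets the 5,000 dollars floor — that alternative is enough. Satisfied.
  → The clause does not apply.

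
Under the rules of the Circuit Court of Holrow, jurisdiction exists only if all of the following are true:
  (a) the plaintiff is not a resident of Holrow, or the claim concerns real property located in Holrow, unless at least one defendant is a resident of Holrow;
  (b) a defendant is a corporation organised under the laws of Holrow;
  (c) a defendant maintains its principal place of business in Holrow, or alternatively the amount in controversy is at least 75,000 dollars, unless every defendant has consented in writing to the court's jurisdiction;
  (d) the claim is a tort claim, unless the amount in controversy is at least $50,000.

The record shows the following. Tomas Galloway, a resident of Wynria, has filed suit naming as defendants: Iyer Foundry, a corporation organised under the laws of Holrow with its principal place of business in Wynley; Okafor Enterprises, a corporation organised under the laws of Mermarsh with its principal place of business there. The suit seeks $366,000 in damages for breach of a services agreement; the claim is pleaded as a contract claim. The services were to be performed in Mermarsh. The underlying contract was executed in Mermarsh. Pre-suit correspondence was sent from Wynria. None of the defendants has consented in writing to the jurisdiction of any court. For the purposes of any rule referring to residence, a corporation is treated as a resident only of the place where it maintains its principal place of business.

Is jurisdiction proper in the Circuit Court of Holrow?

The Circuit Court of Holrow:
  (a) The plaintiff resides in Wynria, which is not Holrow — that alternative is enough. Satisfied.
  (b) Iyer Foundry is organised under the laws of Holrow. Condition met.
  (c) The amount in controversy is USD 366,000, which meets the USD 75,000 floor, so this disjunct is met. Condition met.
  (d) The claim is a contract claim, not a tort claim. But the amount in controversy is $366,000, which meets the $50,000 floor, and the 'unless' clause therefore excuses the requirement. Satisfied.
  → All conditions met; jurisdiction exists.

Yes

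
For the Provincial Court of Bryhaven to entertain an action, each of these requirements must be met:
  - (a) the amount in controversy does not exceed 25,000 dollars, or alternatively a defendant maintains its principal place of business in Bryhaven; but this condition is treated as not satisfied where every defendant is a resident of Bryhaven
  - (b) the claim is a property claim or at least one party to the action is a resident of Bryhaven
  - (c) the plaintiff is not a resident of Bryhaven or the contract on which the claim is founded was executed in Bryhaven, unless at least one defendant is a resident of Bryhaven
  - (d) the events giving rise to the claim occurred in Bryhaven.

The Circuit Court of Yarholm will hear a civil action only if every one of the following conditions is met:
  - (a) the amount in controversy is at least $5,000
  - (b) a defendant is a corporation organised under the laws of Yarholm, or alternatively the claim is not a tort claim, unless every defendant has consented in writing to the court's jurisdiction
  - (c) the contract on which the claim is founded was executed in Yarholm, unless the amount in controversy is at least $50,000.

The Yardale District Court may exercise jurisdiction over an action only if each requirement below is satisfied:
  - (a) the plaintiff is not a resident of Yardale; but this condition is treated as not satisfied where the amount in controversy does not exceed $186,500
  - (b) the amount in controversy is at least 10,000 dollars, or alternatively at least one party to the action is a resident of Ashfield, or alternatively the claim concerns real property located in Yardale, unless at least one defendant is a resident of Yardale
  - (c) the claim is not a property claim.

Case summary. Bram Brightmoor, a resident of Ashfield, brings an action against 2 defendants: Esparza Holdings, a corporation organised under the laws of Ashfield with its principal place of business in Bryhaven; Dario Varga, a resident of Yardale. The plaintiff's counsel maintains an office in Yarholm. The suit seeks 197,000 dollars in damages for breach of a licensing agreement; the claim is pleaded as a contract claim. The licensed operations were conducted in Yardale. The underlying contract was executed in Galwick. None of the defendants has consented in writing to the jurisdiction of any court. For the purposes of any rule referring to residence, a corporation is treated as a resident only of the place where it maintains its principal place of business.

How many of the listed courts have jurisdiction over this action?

The Provincial Court of Bryhaven:
  (a) Esparza Holdings has its principal place of business in Bryhaven, so this disjunct is met. And the carve-out is inapplicable — the defendants reside as follows — Esparza Holdings in Bryhaven, Dario Varga in Yardale — not all in Bryhaven. Satisfied.
  (b) Esparza Holdings resides in Bryhaven, so this disjunct is met. Met.
  (c) The plaintiff resides in Ashfield, which is not Bryhaven, which satisfies one of the alternatives. Met.
  (d) The operative events occurred in Yardale, not Bryhaven. Not satisfied.
  → At least one condition fails; no jurisdiction.
The Circuit Court of Yarholm:
  (a) The amount in controversy is $197,000, which meets the 5,000 dollars floor. Condition met.
  (b) The claim is a contract claim, not a tort claim, so one alternative holds. Satisfied.
  (c) The contract was executed in Galwick, not Yarholm. The proviso rescues it, though: the amount in controversy is $197,000, which meets the 50,000 dollars floor. Satisfied.
  → The court has jurisdiction.
The Yardale District Court:
  (a) The plaintiff resides in Ashfield, which is not Yardale. The carve-out does not apply: the amount in controversy is $197,000, above the $186,500 ceiling. Condition met.
  (b) The amount in controversy is USD 197,000, which meets the 10,000 dollars floor, which satisfies one of the alternatives. Met.
  (c) The claim is a contract claim, not a property claim. Condition met.
  → The court has jurisdiction.
Courts with jurisdiction: the Circuit Court of Yarholm, the Yardale District Court — 2 in total.

2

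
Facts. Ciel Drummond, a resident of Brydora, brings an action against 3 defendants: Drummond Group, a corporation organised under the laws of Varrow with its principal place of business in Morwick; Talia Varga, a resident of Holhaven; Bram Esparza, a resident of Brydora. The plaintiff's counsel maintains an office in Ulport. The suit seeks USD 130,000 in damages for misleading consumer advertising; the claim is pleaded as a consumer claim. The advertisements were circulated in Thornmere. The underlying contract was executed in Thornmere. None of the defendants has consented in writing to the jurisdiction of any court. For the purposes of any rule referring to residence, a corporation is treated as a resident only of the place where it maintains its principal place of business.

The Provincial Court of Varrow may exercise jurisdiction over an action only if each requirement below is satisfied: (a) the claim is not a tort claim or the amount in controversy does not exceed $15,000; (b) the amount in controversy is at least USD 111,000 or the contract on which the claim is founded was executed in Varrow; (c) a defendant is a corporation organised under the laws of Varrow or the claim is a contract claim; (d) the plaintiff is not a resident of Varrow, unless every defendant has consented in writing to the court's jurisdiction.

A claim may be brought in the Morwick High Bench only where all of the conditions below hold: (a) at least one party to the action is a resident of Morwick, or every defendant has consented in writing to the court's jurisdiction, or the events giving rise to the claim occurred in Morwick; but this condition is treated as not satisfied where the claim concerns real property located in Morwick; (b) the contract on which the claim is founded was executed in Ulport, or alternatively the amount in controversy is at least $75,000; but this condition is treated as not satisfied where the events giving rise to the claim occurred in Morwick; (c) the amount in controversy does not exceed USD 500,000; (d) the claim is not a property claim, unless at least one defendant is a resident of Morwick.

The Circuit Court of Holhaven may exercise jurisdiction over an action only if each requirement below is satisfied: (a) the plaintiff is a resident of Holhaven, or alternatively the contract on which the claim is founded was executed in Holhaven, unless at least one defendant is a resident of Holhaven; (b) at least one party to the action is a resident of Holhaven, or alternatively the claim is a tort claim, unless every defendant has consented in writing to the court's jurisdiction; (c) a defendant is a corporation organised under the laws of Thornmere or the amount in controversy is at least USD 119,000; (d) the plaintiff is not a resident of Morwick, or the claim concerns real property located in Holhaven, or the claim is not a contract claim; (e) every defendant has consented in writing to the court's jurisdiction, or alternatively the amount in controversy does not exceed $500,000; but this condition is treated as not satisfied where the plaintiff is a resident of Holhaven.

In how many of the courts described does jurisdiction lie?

The Provincial Court of Varrow:
  (a) The claim is a consumer claim, not a tort claim, so this disjunct is met. Met.
  (b) The amount in controversy is 130,000 dollars, which meets the USD 111,000 floor, which satisfies one of the alternatives. Satisfied.
  (c) Drummond Group is organised under the laws of Varrow, which satisfies one of the alternatives. Condition met.
  (d) The plaintiff resides in Brydora, which is not Varrow. Met.
  → Jurisdiction lies.
The Morwick High Bench:
  (a) Drummond Group resides in Morwick, so this disjunct is met. And the carve-out is inapplicable — the claim does not concern real property. Condition met.
  (b) The amount in controversy is 130,000 dollars, which meets the $75,000 floor, which satisfies one of the alternatives. The carve-out does not apply: the operative events occurred in Thornmere, not Morwick. Met.
  (c) The amount in controversy is $130,000, within the 500,000 dollars ceiling. Met.
  (d) The claim is a consumer claim, not a property claim. Condition met.
  → All conditions met; jurisdiction exists.
The Circuit Court of Holhaven:
  (a) The plaintiff resides in Brydora, not Holhaven; the contract was executed in Thornmere, not Holhaven — none of the alternatives is met. However, Talia Varga resides in Holhaven, so the 'unless' proviso supplies this condition. Satisfied.
  (b) Talia Varga resides in Holhaven, so this disjunct is met. Satisfied.
  (c) The amount in controversy is USD 130,000, which meets the $119,000 floor, so one alternative holds. Satisfied.
  (d) The plaintiff resides in Brydora, which is not Morwick, so one alternative holds. Met.
  (e) The amount in controversy is 130,000 dollars, within the $500,000 ceiling, so one alternative holds. The carve-out does not apply: the plaintiff resides in Brydora, not Holhaven. Satisfied.
  → All conditions met; jurisdiction exists.
Courts with jurisdiction: the Provincial Court of Varrow, the Morwick High Bench, the Circuit Court of Holhaven — 3 in total.

3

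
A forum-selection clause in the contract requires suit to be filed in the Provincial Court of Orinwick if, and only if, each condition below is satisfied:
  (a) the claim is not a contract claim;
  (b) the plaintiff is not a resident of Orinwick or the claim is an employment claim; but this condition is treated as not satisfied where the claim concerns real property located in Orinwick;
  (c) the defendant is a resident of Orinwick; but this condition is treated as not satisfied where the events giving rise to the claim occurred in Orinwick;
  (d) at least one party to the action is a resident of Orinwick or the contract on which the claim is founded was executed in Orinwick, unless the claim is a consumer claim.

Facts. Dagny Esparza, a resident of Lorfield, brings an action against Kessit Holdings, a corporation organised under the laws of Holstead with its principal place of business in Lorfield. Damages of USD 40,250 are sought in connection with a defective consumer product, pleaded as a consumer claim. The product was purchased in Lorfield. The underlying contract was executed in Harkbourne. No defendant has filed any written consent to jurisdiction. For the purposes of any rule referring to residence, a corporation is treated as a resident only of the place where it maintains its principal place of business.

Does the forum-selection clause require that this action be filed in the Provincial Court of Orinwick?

No

The Provincial Court of Orinwick:
  (a) The claim is a consumer claim, not a contract claim. Condition met.
  (b) The plaintiff resides in Lorfield, which is not Orinwick, which satisfies one of the alternatives. The carve-out does not apply: the claim does not concern real property. Condition met.
  (c) The defendant resides in Lorfield, not Orinwick. Not satisfied.
  (d) No party resides in Orinwick; the contract was executed in Harkbourne, not Orinwick — no alternative holds. The proviso rescues it, though: the claim is a consumer claim. Satisfied.
  → Forum clause is not triggered.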